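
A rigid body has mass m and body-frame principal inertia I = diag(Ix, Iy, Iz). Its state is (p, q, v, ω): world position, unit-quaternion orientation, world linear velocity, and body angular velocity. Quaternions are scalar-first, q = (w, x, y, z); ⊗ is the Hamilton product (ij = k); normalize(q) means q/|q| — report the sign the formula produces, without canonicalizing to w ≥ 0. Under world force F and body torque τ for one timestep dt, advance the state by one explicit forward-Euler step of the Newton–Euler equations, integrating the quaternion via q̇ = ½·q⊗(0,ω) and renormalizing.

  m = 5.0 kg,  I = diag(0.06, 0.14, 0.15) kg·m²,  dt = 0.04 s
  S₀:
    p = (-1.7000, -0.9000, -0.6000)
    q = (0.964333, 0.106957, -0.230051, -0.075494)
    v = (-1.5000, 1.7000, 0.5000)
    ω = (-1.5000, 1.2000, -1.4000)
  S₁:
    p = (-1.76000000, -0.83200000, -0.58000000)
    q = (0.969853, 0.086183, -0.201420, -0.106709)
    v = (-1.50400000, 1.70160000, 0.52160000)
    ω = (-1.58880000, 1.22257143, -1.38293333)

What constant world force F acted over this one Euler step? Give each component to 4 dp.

velocity change Δv = (-0.00400000, 0.00160000, 0.02160000)
m·(v₁−v₀)/dt = (-0.5000, 0.2000, 2.7000)

F = (-0.5000, 0.2000, 2.7000)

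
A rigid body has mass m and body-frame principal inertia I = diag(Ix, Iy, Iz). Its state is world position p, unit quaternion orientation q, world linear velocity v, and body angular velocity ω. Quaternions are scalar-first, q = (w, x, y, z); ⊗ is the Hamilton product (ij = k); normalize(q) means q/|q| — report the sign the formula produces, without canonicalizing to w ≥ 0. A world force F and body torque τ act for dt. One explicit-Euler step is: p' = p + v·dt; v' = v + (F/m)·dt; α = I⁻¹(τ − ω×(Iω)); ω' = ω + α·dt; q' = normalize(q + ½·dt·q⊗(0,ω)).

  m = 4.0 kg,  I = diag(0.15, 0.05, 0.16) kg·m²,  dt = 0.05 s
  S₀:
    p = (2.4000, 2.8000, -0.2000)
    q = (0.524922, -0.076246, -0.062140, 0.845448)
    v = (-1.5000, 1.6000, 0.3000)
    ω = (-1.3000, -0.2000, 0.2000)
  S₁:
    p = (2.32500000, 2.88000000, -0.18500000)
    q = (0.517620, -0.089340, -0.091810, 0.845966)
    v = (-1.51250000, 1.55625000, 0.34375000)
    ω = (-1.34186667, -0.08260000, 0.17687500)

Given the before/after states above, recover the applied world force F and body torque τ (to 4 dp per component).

rate change Δω = (-0.04186667, 0.11740000, -0.02312500)
I·α + gyro = (-0.1300, 0.1200, -0.1000)
Δv = v₁−v₀ = (-0.01250000, -0.04375000, 0.04375000)
F = m·Δv/dt = (-1.0000, -3.5000, 3.5000)

F = (-1.0000, -3.5000, 3.5000)
τ = (-0.1300, 0.1200, -0.1000)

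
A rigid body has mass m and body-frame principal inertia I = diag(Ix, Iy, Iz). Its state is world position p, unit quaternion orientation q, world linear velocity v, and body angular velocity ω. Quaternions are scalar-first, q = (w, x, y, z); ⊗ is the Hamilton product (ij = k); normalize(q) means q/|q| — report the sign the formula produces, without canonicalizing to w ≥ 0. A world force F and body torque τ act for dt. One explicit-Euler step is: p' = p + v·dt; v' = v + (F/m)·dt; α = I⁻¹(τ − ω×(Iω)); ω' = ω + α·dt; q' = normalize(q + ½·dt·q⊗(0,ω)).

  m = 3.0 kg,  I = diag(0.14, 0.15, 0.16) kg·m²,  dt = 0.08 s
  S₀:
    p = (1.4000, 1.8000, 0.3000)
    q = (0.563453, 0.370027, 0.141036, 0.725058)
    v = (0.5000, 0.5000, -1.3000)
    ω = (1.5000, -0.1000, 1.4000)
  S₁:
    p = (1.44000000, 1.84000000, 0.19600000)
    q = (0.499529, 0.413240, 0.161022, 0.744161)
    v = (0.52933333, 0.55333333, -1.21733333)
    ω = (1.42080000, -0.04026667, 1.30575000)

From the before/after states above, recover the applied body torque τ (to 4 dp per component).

Δω = ω₁−ω₀ = (-0.07920000, 0.05973333, -0.09425000)
ω₀×(Iω₀) = (-0.0014, -0.0420, -0.0015)
applied torque τ = (-0.1400, 0.0700, -0.1900)

τ = (-0.1400, 0.0700, -0.1900)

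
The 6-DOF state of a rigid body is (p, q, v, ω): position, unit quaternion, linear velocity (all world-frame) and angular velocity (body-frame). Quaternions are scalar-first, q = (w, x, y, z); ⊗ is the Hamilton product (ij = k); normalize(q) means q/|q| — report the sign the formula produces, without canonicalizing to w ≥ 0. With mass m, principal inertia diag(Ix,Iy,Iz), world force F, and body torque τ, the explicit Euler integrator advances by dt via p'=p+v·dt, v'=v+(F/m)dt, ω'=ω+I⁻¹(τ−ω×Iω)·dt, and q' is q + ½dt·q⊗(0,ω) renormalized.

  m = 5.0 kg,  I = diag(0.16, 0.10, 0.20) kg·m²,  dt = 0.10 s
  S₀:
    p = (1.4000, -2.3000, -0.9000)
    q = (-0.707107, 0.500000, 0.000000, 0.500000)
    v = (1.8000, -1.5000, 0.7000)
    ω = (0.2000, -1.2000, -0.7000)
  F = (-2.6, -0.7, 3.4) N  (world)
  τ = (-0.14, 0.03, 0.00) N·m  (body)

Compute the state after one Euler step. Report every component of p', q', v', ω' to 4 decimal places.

a = (-0.5200, -0.1400, 0.6800)
p' = p + v·dt = (1.5800, -2.4500, -0.8300)
v' = v + a·dt = (1.7480, -1.5140, 0.7680)
(τ − ω×Iω)/I = (-1.4000, 0.2440, -0.0720)
ω' = ω + α·dt = (0.0600, -1.1756, -0.7072)
2q̇ = q⊗(0,ω) = (0.2500000, 0.4585786, 1.2985284, -0.1050251)
updated quaternion q' = (-0.6929, 0.5216, 0.0648, 0.4935)

p' = (1.5800, -2.4500, -0.8300)
q' = (-0.6929, 0.5216, 0.0648, 0.4935)
v' = (1.7480, -1.5140, 0.7680)
ω' = (0.0600, -1.1756, -0.7072)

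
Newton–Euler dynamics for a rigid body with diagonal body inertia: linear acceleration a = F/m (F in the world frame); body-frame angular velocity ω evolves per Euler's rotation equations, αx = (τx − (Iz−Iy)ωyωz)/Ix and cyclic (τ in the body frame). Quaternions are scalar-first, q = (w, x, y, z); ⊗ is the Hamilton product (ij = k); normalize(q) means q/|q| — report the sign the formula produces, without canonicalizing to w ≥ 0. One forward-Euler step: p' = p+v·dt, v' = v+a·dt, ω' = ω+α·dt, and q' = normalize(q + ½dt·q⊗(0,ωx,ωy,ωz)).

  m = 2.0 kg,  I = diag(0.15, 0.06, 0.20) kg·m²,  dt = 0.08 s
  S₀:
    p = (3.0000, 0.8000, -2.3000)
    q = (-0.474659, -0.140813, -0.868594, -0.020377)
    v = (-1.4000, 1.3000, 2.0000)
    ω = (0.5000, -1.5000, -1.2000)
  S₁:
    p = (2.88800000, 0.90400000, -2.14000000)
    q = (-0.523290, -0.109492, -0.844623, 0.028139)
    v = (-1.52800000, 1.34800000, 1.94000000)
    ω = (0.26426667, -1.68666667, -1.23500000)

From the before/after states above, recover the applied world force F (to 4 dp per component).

v₁ − v₀ = (-0.12800000, 0.04800000, -0.06000000)
applied force F = (-3.2000, 1.2000, -1.5000)

F = (-3.2000, 1.2000, -1.5000)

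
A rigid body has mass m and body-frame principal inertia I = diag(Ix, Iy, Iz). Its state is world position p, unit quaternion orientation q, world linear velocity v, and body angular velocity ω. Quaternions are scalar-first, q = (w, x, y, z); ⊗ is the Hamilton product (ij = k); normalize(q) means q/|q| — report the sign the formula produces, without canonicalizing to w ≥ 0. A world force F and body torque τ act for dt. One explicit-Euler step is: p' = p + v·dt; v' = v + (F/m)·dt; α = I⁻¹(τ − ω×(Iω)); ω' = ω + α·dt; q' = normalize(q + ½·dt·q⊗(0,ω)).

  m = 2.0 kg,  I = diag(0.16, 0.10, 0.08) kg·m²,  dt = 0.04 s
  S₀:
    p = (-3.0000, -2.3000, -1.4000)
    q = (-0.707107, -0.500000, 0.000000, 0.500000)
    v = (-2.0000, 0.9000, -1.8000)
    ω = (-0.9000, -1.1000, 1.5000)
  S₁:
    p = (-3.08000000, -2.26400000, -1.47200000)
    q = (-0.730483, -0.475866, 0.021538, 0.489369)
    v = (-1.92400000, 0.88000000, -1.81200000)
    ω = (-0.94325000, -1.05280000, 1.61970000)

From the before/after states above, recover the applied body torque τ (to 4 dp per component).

τ = (-0.1400, 0.0100, 0.1800)

Δω = ω₁−ω₀ = (-0.04325000, 0.04720000, 0.11970000)
applied torque τ = (-0.1400, 0.0100, 0.1800)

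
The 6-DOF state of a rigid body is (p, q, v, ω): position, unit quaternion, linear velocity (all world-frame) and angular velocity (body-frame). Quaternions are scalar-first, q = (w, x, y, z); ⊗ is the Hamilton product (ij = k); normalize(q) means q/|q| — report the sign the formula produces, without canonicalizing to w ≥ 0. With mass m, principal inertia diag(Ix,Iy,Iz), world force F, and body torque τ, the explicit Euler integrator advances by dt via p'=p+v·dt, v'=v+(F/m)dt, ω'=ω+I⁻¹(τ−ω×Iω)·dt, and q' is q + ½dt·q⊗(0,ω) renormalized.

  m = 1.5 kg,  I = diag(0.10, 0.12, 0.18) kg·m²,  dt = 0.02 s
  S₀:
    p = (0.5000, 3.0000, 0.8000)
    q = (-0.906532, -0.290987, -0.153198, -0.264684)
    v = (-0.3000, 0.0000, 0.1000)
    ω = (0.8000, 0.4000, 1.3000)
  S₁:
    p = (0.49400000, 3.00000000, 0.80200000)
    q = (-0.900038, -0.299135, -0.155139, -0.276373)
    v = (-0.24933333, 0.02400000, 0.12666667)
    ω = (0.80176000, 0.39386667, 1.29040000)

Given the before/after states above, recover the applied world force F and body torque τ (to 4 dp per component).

Δv = v₁−v₀ = (0.05066667, 0.02400000, 0.02666667)
applied force F = (3.8000, 1.8000, 2.0000)
Δω = ω₁−ω₀ = (0.00176000, -0.00613333, -0.00960000)
gyro term ω₀×Iω₀ = (0.0312, -0.0832, 0.0064)
τ = I·(Δω/dt) + ω₀×(Iω₀) = (0.0400, -0.1200, -0.0800)

F = (3.8000, 1.8000, 2.0000)
τ = (0.0400, -0.1200, -0.0800)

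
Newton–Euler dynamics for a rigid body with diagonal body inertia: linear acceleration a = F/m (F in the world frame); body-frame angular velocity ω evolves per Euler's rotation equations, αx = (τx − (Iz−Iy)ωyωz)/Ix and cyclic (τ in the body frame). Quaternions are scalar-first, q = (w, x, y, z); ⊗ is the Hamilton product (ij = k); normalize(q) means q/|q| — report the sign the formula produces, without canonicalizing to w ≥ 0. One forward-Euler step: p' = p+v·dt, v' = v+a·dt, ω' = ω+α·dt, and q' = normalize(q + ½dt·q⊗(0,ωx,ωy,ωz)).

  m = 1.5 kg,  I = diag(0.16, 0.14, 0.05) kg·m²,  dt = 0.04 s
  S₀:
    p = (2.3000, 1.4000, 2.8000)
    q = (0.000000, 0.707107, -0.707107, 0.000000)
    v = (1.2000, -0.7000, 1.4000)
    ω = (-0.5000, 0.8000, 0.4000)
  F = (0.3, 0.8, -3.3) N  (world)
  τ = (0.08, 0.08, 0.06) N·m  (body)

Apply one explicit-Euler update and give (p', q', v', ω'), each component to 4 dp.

p' = (2.3480, 1.3720, 2.8560)
q' = (0.0184, 0.7013, -0.7126, 0.0042)
v' = (1.2080, -0.6787, 1.3120)
ω' = (-0.4728, 0.8291, 0.4416)

α = I⁻¹(τ − ω×Iω) = (0.6800, 0.7286, 1.0400)
ω + α·dt = (-0.4728, 0.8291, 0.4416)
2q̇ = q⊗(0,ω) = (0.9192391, -0.2828428, -0.2828428, 0.2121321)
q + ½dt·q⊗(0,ω), renormalized = (0.0184, 0.7013, -0.7126, 0.0042)
a = (0.2000, 0.5333, -2.2000)
p' = p + v·dt = (2.3480, 1.3720, 2.8560)
v' = v + a·dt = (1.2080, -0.6787, 1.3120)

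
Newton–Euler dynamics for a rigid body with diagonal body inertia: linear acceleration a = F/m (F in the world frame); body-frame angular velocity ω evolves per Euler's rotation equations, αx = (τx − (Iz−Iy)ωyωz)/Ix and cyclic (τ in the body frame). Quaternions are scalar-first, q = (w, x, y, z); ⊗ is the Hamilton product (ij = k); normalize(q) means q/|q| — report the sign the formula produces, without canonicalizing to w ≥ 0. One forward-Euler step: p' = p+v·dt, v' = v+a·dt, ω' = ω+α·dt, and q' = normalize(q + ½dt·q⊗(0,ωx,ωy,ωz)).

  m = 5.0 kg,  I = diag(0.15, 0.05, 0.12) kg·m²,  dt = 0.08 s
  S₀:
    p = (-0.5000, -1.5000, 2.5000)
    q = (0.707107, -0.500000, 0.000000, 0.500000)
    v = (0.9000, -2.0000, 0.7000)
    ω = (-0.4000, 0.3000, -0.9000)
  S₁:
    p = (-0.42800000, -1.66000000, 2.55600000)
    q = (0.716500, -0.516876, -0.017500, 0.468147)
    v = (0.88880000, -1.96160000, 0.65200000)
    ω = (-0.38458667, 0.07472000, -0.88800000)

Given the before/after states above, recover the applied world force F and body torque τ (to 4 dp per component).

Δv = v₁−v₀ = (-0.01120000, 0.03840000, -0.04800000)
m·(v₁−v₀)/dt = (-0.7000, 2.4000, -3.0000)
rate change Δω = (0.01541333, -0.22528000, 0.01200000)
I·α + gyro = (0.0100, -0.1300, 0.0300)

F = (-0.7000, 2.4000, -3.0000)
τ = (0.0100, -0.1300, 0.0300)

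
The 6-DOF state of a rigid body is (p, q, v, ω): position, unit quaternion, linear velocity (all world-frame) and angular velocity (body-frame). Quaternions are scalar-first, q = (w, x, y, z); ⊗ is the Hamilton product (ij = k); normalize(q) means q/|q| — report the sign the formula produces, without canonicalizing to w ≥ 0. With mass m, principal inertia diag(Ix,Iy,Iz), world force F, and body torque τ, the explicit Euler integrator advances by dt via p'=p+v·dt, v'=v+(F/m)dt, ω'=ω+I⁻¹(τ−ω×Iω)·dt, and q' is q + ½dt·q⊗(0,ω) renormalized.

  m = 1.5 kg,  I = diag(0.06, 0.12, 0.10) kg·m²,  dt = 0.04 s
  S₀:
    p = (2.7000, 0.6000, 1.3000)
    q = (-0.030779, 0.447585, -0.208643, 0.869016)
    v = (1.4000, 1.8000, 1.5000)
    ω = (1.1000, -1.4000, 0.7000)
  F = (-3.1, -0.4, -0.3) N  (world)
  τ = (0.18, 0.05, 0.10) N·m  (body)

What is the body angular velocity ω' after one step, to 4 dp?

ω×(Iω) gyroscopic = (0.0196, -0.0308, -0.0924)
angular accel α = (2.6733, 0.6733, 1.9240)
ω + α·dt = (1.2069, -1.3731, 0.7770)

ω' = (1.2069, -1.3731, 0.7770)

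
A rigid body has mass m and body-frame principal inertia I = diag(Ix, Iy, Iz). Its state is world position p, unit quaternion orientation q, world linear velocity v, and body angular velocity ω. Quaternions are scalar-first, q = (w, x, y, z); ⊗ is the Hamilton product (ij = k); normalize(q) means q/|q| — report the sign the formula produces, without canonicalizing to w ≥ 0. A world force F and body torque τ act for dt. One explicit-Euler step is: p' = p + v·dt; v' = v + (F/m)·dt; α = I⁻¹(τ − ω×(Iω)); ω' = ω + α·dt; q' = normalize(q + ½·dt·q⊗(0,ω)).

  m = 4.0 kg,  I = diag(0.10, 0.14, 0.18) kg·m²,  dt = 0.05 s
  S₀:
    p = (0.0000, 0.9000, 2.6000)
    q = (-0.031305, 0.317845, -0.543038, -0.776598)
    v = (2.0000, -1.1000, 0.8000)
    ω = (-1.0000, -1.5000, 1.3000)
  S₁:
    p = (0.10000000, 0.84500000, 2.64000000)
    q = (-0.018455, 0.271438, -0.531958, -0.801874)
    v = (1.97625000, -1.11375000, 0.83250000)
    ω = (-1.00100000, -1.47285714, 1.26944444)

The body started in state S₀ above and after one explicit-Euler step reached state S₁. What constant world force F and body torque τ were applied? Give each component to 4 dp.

Δv = v₁−v₀ = (-0.02375000, -0.01375000, 0.03250000)
applied force F = (-1.9000, -1.1000, 2.6000)
ω₁ − ω₀ = (-0.00100000, 0.02714286, -0.03055556)
gyro term ω₀×Iω₀ = (-0.0780, 0.1040, 0.0600)
τ = I·(Δω/dt) + ω₀×(Iω₀) = (-0.0800, 0.1800, -0.0500)

F = (-1.9000, -1.1000, 2.6000)
τ = (-0.0800, 0.1800, -0.0500)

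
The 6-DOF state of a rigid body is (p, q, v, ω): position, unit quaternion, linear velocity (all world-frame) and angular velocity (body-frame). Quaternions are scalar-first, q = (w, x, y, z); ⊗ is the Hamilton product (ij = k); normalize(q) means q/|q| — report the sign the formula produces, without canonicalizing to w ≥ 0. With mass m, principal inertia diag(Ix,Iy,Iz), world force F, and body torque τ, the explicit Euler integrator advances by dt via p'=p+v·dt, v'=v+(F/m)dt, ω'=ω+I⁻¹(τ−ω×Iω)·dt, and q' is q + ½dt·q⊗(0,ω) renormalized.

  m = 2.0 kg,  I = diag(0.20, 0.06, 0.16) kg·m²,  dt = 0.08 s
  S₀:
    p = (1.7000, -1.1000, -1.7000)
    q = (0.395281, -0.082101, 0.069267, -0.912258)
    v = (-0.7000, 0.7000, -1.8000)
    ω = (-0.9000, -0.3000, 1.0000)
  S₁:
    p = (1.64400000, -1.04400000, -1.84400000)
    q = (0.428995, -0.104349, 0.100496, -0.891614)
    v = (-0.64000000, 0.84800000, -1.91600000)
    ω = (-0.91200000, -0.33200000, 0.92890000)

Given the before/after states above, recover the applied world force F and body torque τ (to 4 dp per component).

rate change Δω = (-0.01200000, -0.03200000, -0.07110000)
gyro term ω₀×Iω₀ = (-0.0300, -0.0360, -0.0378)
I·α + gyro = (-0.0600, -0.0600, -0.1800)
v₁ − v₀ = (0.06000000, 0.14800000, -0.11600000)
F = m·Δv/dt = (1.5000, 3.7000, -2.9000)

F = (1.5000, 3.7000, -2.9000)
τ = (-0.0600, -0.0600, -0.1800)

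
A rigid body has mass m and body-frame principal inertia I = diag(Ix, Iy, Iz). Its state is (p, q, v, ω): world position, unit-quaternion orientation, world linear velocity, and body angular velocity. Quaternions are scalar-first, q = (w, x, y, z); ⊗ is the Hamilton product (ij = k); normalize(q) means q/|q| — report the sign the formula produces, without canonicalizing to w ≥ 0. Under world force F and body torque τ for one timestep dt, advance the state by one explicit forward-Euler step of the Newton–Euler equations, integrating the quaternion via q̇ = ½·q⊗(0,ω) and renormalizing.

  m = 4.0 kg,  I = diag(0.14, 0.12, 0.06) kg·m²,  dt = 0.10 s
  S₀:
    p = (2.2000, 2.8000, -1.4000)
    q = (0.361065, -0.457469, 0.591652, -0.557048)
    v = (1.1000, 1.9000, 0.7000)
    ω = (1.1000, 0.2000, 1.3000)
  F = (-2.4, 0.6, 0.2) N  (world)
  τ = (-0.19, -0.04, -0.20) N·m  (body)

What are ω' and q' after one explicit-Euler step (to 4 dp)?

ω' = (0.9754, 0.0713, 0.9740)
q' = (0.4150, -0.3921, 0.5922, -0.5686)

precession coupling ω×(Iω) = (-0.0156, 0.1144, -0.0044)
(τ − ω×Iω)/I = (-1.2457, -1.2867, -3.2600)
ω' = ω + α·dt = (0.9754, 0.0713, 0.9740)
2q̇ = q⊗(0,ω) = (1.1090479, 1.2777287, 0.0541699, -0.2729265)
updated quaternion q' = (0.4150, -0.3921, 0.5922, -0.5686)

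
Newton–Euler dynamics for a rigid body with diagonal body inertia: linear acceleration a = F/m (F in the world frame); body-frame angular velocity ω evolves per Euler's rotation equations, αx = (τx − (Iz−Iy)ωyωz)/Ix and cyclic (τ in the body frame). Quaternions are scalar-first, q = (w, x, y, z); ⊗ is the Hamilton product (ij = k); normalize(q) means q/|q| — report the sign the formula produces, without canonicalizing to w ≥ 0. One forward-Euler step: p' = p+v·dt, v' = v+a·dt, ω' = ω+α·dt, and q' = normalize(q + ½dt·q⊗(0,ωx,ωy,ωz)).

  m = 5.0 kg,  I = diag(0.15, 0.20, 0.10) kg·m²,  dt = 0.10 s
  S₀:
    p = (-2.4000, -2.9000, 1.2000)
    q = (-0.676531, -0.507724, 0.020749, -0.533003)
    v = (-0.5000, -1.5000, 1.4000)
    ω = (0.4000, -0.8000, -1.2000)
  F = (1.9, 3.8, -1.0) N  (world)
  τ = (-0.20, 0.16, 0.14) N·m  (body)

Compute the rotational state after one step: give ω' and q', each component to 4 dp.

ω' = (0.3307, -0.7080, -1.0440)
q' = (-0.6956, -0.5423, 0.0067, -0.4712)

α = I⁻¹(τ − ω×Iω) = (-0.6933, 0.9200, 1.5600)
new body rate ω' = (0.3307, -0.7080, -1.0440)
q⊗(0,ω) = (-0.4199148, -0.7219136, -0.2812452, 1.2097168)
updated quaternion q' = (-0.6956, -0.5423, 0.0067, -0.4712)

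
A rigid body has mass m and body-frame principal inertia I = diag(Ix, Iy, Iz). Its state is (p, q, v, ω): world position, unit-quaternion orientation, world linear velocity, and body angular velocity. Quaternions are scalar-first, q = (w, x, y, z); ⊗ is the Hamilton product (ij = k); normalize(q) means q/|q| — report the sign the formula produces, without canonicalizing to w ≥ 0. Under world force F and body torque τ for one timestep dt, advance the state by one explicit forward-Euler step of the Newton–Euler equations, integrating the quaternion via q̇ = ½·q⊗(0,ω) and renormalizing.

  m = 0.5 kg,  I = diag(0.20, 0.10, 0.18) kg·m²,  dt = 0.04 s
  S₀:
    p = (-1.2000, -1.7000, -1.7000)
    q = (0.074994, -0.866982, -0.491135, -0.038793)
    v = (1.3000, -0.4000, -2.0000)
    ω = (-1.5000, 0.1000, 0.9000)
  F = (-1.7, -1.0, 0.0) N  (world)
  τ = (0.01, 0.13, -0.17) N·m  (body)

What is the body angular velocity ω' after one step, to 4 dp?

precession coupling ω×(Iω) = (0.0072, -0.0270, 0.0150)
α = I⁻¹(τ − ω×Iω) = (0.0140, 1.5700, -1.0278)
ω' = ω + α·dt = (-1.4994, 0.1628, 0.8589)

ω' = (-1.4994, 0.1628, 0.8589)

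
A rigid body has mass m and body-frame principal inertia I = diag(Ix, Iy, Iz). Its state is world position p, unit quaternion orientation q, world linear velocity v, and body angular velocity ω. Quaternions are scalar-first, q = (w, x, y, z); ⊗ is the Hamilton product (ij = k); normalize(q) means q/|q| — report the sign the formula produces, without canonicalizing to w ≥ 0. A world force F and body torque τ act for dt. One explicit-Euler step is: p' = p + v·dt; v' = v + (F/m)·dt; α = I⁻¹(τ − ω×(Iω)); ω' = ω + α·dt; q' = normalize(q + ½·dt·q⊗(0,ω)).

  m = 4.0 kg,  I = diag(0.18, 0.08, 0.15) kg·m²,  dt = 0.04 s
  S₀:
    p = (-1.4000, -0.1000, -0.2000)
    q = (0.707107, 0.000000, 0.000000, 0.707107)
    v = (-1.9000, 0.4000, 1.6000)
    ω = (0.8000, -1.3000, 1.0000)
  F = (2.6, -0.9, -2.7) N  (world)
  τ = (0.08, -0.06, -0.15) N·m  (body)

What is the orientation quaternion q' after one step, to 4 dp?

q' = (0.6925, 0.0297, -0.0071, 0.7208)

2q̇ = q⊗(0,ω) = (-0.7071070, 1.4849247, -0.3535535, 0.7071070)
updated quaternion q' = (0.6925, 0.0297, -0.0071, 0.7208)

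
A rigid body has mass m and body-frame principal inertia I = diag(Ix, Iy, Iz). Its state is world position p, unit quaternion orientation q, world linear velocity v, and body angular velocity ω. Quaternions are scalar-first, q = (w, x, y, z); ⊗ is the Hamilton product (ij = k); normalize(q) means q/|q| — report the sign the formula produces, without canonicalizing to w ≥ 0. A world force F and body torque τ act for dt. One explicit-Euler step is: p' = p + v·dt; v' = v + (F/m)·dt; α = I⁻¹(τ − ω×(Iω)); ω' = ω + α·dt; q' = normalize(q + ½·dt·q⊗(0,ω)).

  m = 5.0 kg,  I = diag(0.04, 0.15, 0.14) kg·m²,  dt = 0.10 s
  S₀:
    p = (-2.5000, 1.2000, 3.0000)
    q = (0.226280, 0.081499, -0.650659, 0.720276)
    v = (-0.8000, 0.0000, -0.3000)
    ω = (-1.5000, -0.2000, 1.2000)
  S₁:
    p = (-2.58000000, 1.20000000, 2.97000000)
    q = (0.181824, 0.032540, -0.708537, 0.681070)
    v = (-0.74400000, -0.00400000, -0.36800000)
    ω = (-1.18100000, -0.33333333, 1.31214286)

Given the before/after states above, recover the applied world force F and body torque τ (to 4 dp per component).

F = (2.8000, -0.2000, -3.4000)
τ = (0.1300, -0.0200, 0.1900)

velocity change Δv = (0.05600000, -0.00400000, -0.06800000)
m·(v₁−v₀)/dt = (2.8000, -0.2000, -3.4000)
rate change Δω = (0.31900000, -0.13333333, 0.11214286)
gyro term ω₀×Iω₀ = (0.0024, 0.1800, 0.0330)
I·α + gyro = (0.1300, -0.0200, 0.1900)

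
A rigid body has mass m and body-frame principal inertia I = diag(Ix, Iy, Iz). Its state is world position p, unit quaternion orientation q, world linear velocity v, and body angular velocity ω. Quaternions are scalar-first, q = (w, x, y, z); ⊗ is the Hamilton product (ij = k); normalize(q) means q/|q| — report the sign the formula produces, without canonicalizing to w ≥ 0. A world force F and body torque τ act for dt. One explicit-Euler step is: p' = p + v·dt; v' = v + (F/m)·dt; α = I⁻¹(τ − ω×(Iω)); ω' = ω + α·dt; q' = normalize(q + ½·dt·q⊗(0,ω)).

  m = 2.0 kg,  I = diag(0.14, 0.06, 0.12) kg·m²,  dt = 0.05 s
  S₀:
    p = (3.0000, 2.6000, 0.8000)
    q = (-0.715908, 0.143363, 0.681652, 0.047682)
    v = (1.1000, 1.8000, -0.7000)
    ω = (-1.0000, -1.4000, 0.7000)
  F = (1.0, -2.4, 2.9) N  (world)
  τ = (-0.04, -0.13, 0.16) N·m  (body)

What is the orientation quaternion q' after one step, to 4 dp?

Hamilton product q⊗(0,ω) = (1.0642984, 1.2598192, 0.8542351, -0.0201918)
updated quaternion q' = (-0.6886, 0.1747, 0.7023, 0.0471)

q' = (-0.6886, 0.1747, 0.7023, 0.0471)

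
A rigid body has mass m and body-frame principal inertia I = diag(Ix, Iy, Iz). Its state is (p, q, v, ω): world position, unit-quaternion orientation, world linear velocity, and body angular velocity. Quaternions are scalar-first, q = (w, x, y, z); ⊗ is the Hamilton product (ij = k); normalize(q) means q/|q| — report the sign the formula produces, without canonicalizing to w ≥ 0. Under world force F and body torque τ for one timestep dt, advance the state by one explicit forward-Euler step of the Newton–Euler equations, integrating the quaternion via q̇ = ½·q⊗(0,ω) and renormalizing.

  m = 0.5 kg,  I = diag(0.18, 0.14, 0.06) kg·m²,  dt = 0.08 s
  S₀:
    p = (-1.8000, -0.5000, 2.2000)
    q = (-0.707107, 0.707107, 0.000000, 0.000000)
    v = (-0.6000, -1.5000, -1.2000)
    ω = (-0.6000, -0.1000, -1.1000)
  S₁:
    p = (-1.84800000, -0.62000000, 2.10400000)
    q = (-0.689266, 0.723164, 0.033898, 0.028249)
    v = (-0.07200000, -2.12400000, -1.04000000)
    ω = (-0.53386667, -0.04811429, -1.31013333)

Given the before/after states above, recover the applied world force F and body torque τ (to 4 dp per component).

F = (3.3000, -3.9000, 1.0000)
τ = (0.1400, 0.1700, -0.1600)

v₁ − v₀ = (0.52800000, -0.62400000, 0.16000000)
F = m·Δv/dt = (3.3000, -3.9000, 1.0000)
rate change Δω = (0.06613333, 0.05188571, -0.21013333)
precession coupling = (-0.0088, 0.0792, -0.0024)
τ = I·(Δω/dt) + ω₀×(Iω₀) = (0.1400, 0.1700, -0.1600)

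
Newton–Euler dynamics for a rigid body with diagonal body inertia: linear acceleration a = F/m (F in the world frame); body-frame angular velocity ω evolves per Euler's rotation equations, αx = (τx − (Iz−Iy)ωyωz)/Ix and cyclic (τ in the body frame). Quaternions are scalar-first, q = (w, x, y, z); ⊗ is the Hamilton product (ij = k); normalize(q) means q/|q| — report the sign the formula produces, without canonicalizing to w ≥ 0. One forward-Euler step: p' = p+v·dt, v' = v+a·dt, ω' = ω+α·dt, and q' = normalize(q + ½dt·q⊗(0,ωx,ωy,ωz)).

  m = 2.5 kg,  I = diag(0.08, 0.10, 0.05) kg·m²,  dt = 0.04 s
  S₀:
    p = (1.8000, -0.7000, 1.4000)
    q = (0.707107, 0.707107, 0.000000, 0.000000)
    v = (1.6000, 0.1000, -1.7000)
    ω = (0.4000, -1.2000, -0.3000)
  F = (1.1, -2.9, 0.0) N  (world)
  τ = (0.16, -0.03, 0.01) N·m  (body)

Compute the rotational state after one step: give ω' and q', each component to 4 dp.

α = I⁻¹(τ − ω×Iω) = (2.2250, -0.2640, 0.3920)
ω + α·dt = (0.4890, -1.2106, -0.2843)
2q̇ = q⊗(0,ω) = (-0.2828428, 0.2828428, -0.6363963, -1.0606605)
q + ½dt·q⊗(0,ω), renormalized = (0.7012, 0.7125, -0.0127, -0.0212)

ω' = (0.4890, -1.2106, -0.2843)
q' = (0.7012, 0.7125, -0.0127, -0.0212)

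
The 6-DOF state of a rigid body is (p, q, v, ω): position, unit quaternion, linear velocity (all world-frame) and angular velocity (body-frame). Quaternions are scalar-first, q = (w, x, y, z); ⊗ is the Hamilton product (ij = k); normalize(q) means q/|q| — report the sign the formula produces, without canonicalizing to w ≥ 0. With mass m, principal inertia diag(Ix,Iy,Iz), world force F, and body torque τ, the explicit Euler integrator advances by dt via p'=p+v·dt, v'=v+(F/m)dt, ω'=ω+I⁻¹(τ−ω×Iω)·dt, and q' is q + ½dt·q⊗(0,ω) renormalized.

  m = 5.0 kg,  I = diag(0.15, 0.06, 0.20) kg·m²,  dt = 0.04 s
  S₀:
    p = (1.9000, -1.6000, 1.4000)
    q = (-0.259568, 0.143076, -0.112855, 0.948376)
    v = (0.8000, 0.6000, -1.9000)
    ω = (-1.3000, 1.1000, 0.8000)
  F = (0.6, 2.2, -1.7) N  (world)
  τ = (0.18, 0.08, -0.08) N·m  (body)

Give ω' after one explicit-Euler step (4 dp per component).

(τ − ω×Iω)/I = (0.3787, 0.4667, -1.0435)
ω' = ω + α·dt = (-1.2849, 1.1187, 0.7583)

ω' = (-1.2849, 1.1187, 0.7583)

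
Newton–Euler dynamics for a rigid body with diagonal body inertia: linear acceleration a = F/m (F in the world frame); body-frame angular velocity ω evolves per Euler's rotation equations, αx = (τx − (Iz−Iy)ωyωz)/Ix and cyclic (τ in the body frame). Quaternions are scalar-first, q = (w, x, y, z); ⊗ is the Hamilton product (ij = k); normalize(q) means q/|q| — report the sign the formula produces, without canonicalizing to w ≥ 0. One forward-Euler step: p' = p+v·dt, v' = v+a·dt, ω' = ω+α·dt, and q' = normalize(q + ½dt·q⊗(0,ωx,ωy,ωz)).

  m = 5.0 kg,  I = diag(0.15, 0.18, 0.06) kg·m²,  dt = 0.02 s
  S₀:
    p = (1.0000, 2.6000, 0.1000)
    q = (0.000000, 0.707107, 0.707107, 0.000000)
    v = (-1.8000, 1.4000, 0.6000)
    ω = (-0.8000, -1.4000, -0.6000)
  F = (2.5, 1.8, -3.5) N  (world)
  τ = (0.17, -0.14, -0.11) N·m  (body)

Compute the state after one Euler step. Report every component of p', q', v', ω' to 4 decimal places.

linear accel F/m = (0.5000, 0.3600, -0.7000)
new position p' = (0.9640, 2.6280, 0.1120)
v' = v + a·dt = (-1.7900, 1.4072, 0.5860)
precession coupling ω×(Iω) = (-0.1008, 0.0432, 0.0336)
α = I⁻¹(τ − ω×Iω) = (1.8053, -1.0178, -2.3933)
new body rate ω' = (-0.7639, -1.4204, -0.6479)
q⊗(0,ω) = (1.5556354, -0.4242642, 0.4242642, -0.4242642)
q + ½dt·q⊗(0,ω), renormalized = (0.0156, 0.7028, 0.7112, -0.0042)

p' = (0.9640, 2.6280, 0.1120)
q' = (0.0156, 0.7028, 0.7112, -0.0042)
v' = (-1.7900, 1.4072, 0.5860)
ω' = (-0.7639, -1.4204, -0.6479)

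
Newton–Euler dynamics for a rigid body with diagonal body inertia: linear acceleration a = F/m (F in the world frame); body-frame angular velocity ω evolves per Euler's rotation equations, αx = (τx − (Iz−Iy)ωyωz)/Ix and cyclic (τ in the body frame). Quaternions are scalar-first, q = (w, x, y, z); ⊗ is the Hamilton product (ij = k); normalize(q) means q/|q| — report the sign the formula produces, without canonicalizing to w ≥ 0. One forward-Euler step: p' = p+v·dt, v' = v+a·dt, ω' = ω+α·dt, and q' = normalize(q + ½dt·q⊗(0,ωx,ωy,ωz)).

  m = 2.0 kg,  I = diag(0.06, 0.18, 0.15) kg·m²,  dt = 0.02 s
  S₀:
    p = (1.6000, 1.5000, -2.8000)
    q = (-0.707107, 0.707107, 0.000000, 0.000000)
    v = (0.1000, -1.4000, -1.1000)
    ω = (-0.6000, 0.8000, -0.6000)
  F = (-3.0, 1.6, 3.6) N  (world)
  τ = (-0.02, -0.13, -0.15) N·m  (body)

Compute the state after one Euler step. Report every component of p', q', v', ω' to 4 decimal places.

p' = (1.6020, 1.4720, -2.8220)
q' = (-0.7028, 0.7113, -0.0014, 0.0099)
v' = (0.0700, -1.3840, -1.0640)
ω' = (-0.6115, 0.7892, -0.6123)

(τ − ω×Iω)/I = (-0.5733, -0.5422, -0.6160)
new body rate ω' = (-0.6115, 0.7892, -0.6123)
Hamilton product q⊗(0,ω) = (0.4242642, 0.4242642, -0.1414214, 0.9899498)
q' = normalize(q + ½dt·q⊗(0,ω)) = (-0.7028, 0.7113, -0.0014, 0.0099)
a = (-1.5000, 0.8000, 1.8000)
p' = p + v·dt = (1.6020, 1.4720, -2.8220)
v' = v + a·dt = (0.0700, -1.3840, -1.0640)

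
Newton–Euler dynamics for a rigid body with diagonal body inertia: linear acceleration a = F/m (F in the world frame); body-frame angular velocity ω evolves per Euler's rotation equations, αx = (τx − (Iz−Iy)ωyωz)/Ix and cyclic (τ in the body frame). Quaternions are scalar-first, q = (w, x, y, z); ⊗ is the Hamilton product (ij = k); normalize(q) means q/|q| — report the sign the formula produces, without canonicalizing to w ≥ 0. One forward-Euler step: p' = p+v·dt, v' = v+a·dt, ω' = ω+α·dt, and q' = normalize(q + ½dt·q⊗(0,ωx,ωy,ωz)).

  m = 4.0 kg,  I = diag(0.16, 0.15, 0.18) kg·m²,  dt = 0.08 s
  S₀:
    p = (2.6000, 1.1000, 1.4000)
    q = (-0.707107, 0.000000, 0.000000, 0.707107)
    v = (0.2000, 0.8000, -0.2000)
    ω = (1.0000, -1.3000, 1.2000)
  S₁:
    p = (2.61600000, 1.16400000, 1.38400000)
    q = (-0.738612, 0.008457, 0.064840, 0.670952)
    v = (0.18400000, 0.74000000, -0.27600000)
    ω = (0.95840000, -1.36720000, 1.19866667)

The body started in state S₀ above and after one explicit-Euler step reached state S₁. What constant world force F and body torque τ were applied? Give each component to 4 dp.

F = (-0.8000, -3.0000, -3.8000)
τ = (-0.1300, -0.1500, 0.0100)

v₁ − v₀ = (-0.01600000, -0.06000000, -0.07600000)
F = m·Δv/dt = (-0.8000, -3.0000, -3.8000)
ω₁ − ω₀ = (-0.04160000, -0.06720000, -0.00133333)
applied torque τ = (-0.1300, -0.1500, 0.0100)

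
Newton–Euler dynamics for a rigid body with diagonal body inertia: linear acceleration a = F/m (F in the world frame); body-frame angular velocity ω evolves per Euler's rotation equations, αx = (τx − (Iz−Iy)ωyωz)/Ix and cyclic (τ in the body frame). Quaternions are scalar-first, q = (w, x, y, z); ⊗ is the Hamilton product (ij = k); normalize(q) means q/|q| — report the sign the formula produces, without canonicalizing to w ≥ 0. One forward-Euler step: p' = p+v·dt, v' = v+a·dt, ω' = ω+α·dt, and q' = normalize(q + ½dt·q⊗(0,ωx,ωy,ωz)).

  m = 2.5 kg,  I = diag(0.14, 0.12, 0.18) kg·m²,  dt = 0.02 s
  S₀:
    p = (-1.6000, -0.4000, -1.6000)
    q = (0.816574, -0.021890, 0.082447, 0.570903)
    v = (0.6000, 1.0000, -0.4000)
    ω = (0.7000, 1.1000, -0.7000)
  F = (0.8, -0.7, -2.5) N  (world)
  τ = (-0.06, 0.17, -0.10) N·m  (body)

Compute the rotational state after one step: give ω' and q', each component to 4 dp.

gyro term ω×Iω = (-0.0462, 0.0196, -0.0154)
α = I⁻¹(τ − ω×Iω) = (-0.0986, 1.2533, -0.4700)
ω + α·dt = (0.6980, 1.1251, -0.7094)
q⊗(0,ω) = (0.3242634, -0.1141044, 1.2825405, -0.6533937)
updated quaternion q' = (0.8197, -0.0230, 0.0953, 0.5643)

ω' = (0.6980, 1.1251, -0.7094)
q' = (0.8197, -0.0230, 0.0953, 0.5643)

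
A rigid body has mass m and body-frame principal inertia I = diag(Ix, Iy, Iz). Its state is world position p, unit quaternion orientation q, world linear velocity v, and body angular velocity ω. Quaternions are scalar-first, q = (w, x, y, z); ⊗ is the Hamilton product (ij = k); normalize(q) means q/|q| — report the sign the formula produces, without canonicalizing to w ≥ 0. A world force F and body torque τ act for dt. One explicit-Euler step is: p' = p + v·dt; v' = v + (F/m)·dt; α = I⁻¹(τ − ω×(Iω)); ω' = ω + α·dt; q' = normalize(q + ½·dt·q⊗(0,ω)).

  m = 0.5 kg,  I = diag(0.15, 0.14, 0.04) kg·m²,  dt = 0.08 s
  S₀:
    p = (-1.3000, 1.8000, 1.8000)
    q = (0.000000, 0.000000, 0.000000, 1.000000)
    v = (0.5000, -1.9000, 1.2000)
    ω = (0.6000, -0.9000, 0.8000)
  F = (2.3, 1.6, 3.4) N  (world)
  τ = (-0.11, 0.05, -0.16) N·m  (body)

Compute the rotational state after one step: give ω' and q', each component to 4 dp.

gyro term ω×Iω = (0.0720, 0.0528, 0.0054)
α = I⁻¹(τ − ω×Iω) = (-1.2133, -0.0200, -4.1350)
new body rate ω' = (0.5029, -0.9016, 0.4692)
Hamilton product q⊗(0,ω) = (-0.8000000, 0.9000000, 0.6000000, 0.0000000)
q + ½dt·q⊗(0,ω), renormalized = (-0.0320, 0.0359, 0.0240, 0.9986)

ω' = (0.5029, -0.9016, 0.4692)
q' = (-0.0320, 0.0359, 0.0240, 0.9986)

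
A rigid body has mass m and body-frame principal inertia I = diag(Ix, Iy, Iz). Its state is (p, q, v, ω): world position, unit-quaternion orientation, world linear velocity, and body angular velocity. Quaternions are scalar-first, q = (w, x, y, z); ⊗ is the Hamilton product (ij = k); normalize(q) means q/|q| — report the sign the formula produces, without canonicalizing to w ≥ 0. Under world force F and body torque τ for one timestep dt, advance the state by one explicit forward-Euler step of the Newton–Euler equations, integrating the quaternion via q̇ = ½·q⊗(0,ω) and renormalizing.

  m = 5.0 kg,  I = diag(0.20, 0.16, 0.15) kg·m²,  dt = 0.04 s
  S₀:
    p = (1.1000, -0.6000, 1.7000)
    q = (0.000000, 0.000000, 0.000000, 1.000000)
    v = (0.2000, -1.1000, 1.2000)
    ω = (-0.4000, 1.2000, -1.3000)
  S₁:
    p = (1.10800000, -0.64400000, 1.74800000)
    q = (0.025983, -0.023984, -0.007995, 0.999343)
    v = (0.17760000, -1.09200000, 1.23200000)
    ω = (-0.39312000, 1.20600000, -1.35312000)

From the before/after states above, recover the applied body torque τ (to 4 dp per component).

ω₁ − ω₀ = (0.00688000, 0.00600000, -0.05312000)
precession coupling = (0.0156, 0.0260, 0.0192)
τ = I·(Δω/dt) + ω₀×(Iω₀) = (0.0500, 0.0500, -0.1800)

τ = (0.0500, 0.0500, -0.1800)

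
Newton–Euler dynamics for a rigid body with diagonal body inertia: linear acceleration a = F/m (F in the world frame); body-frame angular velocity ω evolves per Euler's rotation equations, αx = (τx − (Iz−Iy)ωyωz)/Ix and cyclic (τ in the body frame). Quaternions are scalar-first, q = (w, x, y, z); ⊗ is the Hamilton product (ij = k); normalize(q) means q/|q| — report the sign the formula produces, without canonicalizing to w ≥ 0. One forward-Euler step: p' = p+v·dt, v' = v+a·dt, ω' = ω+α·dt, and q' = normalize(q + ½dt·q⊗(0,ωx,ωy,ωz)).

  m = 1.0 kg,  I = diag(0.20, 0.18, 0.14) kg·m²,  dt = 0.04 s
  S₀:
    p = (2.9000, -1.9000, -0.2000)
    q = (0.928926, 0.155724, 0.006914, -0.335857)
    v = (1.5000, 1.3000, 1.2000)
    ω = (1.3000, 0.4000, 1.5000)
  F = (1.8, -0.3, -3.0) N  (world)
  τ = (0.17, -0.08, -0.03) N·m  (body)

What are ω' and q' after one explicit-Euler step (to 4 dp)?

ω' = (1.3388, 0.3562, 1.4944)
q' = (0.9341, 0.1826, 0.0009, -0.3067)

precession coupling ω×(Iω) = (-0.0240, 0.1170, -0.0104)
angular accel α = (0.9700, -1.0944, -0.1400)
ω' = ω + α·dt = (1.3388, 0.3562, 1.4944)
q⊗(0,ω) = (0.2985787, 1.3523176, -0.2986297, 1.4466904)
q' = normalize(q + ½dt·q⊗(0,ω)) = (0.9341, 0.1826, 0.0009, -0.3067)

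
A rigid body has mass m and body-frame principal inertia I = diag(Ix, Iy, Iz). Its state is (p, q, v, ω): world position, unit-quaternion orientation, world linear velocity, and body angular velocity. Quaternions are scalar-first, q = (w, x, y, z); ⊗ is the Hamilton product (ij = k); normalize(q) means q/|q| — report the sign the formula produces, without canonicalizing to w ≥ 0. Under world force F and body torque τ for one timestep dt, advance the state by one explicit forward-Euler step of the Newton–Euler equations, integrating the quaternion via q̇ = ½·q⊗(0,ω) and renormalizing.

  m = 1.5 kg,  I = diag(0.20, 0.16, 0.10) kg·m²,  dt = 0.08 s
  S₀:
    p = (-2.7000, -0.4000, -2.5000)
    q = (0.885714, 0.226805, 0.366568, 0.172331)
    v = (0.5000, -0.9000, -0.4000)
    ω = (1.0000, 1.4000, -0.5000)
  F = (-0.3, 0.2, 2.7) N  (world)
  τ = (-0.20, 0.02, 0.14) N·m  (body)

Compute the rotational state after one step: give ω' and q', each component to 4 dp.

α = I⁻¹(τ − ω×Iω) = (-1.2100, 0.4375, 1.9600)
new body rate ω' = (0.9032, 1.4350, -0.3432)
Hamilton product q⊗(0,ω) = (-0.6538347, 0.4611666, 1.5257331, -0.4918980)
q' = normalize(q + ½dt·q⊗(0,ω)) = (0.8574, 0.2446, 0.4265, 0.1523)

ω' = (0.9032, 1.4350, -0.3432)
q' = (0.8574, 0.2446, 0.4265, 0.1523)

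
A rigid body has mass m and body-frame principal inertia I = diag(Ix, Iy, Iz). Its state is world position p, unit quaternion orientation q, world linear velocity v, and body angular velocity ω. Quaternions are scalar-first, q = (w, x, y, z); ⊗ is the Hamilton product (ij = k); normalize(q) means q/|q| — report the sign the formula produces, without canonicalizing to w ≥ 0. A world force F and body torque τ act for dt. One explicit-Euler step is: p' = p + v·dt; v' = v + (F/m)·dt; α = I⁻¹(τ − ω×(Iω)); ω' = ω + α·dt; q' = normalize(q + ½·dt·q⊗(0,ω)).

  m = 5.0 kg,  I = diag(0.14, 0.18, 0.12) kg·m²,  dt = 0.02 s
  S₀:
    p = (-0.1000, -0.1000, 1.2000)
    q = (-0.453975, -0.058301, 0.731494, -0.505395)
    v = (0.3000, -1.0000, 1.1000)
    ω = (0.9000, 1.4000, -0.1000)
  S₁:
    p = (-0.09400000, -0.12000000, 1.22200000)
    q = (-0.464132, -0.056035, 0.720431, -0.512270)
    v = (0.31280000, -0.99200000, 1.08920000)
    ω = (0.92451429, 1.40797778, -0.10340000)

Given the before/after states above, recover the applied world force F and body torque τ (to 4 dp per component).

F = (3.2000, 2.0000, -2.7000)
τ = (0.1800, 0.0700, 0.0300)

v₁ − v₀ = (0.01280000, 0.00800000, -0.01080000)
applied force F = (3.2000, 2.0000, -2.7000)
rate change Δω = (0.02451429, 0.00797778, -0.00340000)
applied torque τ = (0.1800, 0.0700, 0.0300)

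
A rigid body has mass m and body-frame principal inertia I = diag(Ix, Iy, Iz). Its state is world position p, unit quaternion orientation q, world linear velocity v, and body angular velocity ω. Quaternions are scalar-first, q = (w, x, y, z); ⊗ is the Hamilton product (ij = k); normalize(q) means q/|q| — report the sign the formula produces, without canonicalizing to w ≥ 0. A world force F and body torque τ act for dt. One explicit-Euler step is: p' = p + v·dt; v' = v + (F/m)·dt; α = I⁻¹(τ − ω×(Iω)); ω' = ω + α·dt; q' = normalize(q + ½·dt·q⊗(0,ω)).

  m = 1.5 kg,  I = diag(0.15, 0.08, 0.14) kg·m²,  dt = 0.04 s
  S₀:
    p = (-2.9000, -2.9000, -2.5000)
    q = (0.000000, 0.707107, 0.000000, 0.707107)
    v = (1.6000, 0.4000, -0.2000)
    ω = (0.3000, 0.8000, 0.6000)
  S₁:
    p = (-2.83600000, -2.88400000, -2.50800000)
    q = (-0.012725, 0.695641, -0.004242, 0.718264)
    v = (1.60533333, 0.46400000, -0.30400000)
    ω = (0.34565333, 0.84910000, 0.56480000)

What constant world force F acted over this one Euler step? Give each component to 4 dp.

v₁ − v₀ = (0.00533333, 0.06400000, -0.10400000)
m·(v₁−v₀)/dt = (0.2000, 2.4000, -3.9000)

F = (0.2000, 2.4000, -3.9000)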